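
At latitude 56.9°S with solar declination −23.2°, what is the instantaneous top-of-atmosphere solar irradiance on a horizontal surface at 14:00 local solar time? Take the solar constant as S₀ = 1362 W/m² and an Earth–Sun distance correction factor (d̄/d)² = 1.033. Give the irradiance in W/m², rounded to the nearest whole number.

Hour angle H = 15° × (14 − 12) = 30.00°.
With φ = -56.9°, δ = -23.2°, H = 30.00°: sin φ sin δ = 0.3300, cos φ cos δ cos H = 0.4347, so cos θ_z = 0.7647.
Top-of-atmosphere irradiance = S₀ (d̄/d)² cos θ_z = 1362 × 1.033 × 0.7647 = 1075.89 W/m².

1076 W/m²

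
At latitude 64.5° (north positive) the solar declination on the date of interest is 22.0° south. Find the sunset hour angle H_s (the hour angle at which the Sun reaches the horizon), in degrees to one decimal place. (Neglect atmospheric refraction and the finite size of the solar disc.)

32.1°

cos H_s = −tan(64.5°) · tan(-22.0°) = 0.8471, so H_s = arccos(0.8471) = 32.10°.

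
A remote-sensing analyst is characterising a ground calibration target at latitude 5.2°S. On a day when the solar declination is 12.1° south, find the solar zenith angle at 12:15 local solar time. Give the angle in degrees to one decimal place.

7.8°

Hour angle H = 15° × (12.25 − 12) = 3.75°.
With φ = -5.2°, δ = -12.1°, H = 3.75°: sin φ sin δ = 0.0190, cos φ cos δ cos H = 0.9717, so cos θ_z = 0.9907.
θ_z = arccos(0.9907) = 7.82°.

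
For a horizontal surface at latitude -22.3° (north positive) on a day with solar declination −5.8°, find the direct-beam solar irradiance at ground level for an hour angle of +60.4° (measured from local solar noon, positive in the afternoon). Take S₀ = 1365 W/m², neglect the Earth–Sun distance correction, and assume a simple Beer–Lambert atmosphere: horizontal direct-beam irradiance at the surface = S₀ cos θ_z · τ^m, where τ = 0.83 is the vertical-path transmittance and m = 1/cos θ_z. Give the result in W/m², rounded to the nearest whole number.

461 W/m²

cos θ_z = sin φ sin δ + cos φ cos δ cos H = (-0.3795)(-0.1011) + (0.9252)(0.9949)(0.4939) = 0.4930.
Air mass m = 1/cos θ_z = 1/0.4930 = 2.028; τ^m = 0.83^2.028 = 0.6853.
Surface direct beam = 1365 × 0.4930 × 0.6853 = 461.17 W/m².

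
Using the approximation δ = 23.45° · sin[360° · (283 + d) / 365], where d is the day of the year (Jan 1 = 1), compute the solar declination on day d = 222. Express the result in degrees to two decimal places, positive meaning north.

360 × (283 + 222) / 365 = 498.082°; sin(498.082°) = 0.6681.
δ = 23.45 × 0.6681 = 15.667° ≈ +15.67°.

+15.67°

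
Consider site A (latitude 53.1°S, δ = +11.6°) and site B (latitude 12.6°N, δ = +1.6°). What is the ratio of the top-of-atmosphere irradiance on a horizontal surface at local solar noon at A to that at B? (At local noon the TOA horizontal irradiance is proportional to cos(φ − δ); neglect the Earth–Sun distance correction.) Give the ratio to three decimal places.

A: cos θ_z = cos(-53.1° − (11.6°)) = 0.4274.
B: cos θ_z = cos(12.6° − (1.6°)) = 0.9816.
Ratio A/B = 0.4274 / 0.9816 = 0.4354.

0.435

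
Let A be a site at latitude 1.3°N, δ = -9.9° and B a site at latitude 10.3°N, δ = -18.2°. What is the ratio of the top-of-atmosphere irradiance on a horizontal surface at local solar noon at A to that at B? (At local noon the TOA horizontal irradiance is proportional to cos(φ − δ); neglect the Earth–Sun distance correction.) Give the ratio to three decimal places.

1.116

A: cos θ_z = cos(1.3° − (-9.9°)) = 0.9810.
B: cos θ_z = cos(10.3° − (-18.2°)) = 0.8788.
Ratio A/B = 0.9810 / 0.8788 = 1.1163.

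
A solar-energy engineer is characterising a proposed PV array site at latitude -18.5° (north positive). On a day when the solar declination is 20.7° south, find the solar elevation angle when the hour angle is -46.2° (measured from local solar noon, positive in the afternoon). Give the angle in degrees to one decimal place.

46.6°

With φ = -18.5°, δ = -20.7°, H = -46.20°: sin φ sin δ = 0.1122, cos φ cos δ cos H = 0.6140, so cos θ_z = 0.7262.
θ_z = arccos(0.7262) = 43.43°, so the elevation is 90° − 43.43° = 46.57°.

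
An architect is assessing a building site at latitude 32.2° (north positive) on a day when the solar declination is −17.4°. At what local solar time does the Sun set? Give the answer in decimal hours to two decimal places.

17.24 h

cos H_s = −tan(32.2°) · tan(-17.4°) = 0.1973, so H_s = arccos(0.1973) = 78.62°.
Sunset is at 12 + H_s/15 = 12 + 5.241 = 17.241 h local solar time.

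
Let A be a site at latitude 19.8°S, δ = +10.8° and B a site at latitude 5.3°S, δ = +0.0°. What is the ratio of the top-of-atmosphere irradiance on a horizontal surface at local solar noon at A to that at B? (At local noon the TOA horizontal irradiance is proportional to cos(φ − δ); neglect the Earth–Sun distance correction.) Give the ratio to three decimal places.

0.864

A: cos θ_z = cos(-19.8° − (10.8°)) = 0.8607.
B: cos θ_z = cos(-5.3° − (0.0°)) = 0.9957.
Ratio A/B = 0.8607 / 0.9957 = 0.8644.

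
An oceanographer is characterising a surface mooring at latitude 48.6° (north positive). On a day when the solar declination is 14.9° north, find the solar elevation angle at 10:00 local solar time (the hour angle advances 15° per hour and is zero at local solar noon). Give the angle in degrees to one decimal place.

Hour angle H = 15° × (10 − 12) = -30.00°.
With φ = 48.6°, δ = 14.9°, H = -30.00°: sin φ sin δ = 0.1929, cos φ cos δ cos H = 0.5535, so cos θ_z = 0.7464.
θ_z = arccos(0.7464) = 41.72°, so the elevation is 90° − 41.72° = 48.28°.

48.3°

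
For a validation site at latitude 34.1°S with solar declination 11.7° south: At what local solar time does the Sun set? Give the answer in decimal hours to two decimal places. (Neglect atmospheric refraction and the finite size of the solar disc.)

18.54 h

cos H_s = −tan(-34.1°) · tan(-11.7°) = -0.1402, so H_s = arccos(-0.1402) = 98.06°.
Sunset is at 12 + H_s/15 = 12 + 6.537 = 18.537 h local solar time.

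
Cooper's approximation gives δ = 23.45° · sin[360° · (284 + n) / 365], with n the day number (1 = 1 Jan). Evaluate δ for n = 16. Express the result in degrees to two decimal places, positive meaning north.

-21.10°

360 × (284 + 16) / 365 = 295.890°; sin(295.890°) = -0.8996.
δ = 23.45 × -0.8996 = -21.096° ≈ -21.10°.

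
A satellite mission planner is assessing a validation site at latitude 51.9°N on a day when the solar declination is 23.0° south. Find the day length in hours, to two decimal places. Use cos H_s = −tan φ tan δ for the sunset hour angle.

The sunset hour angle satisfies cos H_s = −tan φ tan δ = 0.5414, giving H_s = 57.22°.
Day length = 2 H_s / 15° h⁻¹ = 114.44° / 15 = 7.629 h.

7.63 hours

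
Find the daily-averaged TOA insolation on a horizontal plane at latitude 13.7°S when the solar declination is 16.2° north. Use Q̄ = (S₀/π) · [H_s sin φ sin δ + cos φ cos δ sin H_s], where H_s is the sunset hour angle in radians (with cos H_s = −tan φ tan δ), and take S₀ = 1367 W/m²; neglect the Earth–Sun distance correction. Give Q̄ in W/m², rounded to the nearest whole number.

cos H_s = −tan(-13.7°) · tan(16.2°) = 0.0708, so H_s = arccos(0.0708) = 85.94°. In radians, H_s = 1.4999.
H_s sin φ sin δ = 1.4999 × -0.2368 × 0.2790 = -0.0991.
cos φ cos δ sin H_s = 0.9715 × 0.9603 × 0.9975 = 0.9306.
Q̄ = (1367/π) × (-0.0991 + 0.9306) = 435.13 × 0.8315 = 361.81 W/m².

362 W/m²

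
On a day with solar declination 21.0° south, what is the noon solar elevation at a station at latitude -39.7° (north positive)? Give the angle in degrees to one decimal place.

At local solar noon the hour angle is zero, so the elevation is 90° − |φ − δ| = 90° − |-39.7° − (-21.0°)| = 90° − 18.7° = 71.3°.

71.3°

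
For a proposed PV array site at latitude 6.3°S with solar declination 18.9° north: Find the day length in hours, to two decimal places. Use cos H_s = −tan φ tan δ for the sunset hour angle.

11.71 hours

The sunset hour angle satisfies cos H_s = −tan φ tan δ = 0.0378, giving H_s = 87.83°.
Day length = 2 H_s / 15° h⁻¹ = 175.66° / 15 = 11.711 h.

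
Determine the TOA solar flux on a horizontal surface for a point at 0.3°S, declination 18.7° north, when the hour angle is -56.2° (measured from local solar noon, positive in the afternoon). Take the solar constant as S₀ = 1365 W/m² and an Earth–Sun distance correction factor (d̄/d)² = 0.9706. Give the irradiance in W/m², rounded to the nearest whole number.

cos θ_z = sin φ sin δ + cos φ cos δ cos H = (-0.0052)(0.3206) + (1.0000)(0.9472)(0.5563) = 0.5253.
Top-of-atmosphere irradiance = S₀ (d̄/d)² cos θ_z = 1365 × 0.9706 × 0.5253 = 695.95 W/m².

696 W/m²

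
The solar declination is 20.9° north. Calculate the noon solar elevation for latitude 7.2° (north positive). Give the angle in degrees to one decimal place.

At local solar noon the hour angle is zero, so the elevation is 90° − |φ − δ| = 90° − |7.2° − (20.9°)| = 90° − 13.7° = 76.3°.

76.3°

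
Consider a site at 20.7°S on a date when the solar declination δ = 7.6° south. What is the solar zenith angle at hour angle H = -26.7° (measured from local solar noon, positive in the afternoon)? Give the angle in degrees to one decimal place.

cos θ_z = sin φ sin δ + cos φ cos δ cos H = (-0.3535)(-0.1323) + (0.9354)(0.9912)(0.8934) = 0.8751.
θ_z = arccos(0.8751) = 28.94°.

28.9°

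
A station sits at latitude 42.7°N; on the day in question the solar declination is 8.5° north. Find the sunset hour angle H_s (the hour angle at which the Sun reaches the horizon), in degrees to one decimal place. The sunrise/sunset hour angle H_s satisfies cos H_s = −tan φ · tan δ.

−tan φ tan δ = −(0.9228)(0.1495) = -0.1380; H_s = arccos(-0.1380) = 97.93°.

97.9°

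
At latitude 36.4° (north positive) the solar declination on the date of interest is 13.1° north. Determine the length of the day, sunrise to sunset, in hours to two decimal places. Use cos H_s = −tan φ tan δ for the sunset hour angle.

−tan φ tan δ = −(0.7373)(0.2327) = -0.1716; H_s = arccos(-0.1716) = 99.88°.
Day length = 2 H_s / 15° h⁻¹ = 199.76° / 15 = 13.317 h.

13.32 hours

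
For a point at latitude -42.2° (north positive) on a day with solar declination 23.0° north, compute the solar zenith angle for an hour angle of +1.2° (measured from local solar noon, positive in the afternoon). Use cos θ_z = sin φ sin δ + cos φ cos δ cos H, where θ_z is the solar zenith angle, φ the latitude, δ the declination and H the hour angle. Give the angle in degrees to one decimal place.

65.2°

cos θ_z = sin(-42.2°) sin(23.0°) + cos(-42.2°) cos(23.0°) cos(1.20°) = -0.2625 + 0.6818 = 0.4193.
θ_z = arccos(0.4193) = 65.21°.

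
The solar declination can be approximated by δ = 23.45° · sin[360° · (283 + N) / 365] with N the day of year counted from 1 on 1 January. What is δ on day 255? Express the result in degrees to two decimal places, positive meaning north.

+3.82°

360 × (283 + 255) / 365 = 530.630°; sin(530.630°) = 0.1628.
δ = 23.45 × 0.1628 = 3.818° ≈ +3.82°.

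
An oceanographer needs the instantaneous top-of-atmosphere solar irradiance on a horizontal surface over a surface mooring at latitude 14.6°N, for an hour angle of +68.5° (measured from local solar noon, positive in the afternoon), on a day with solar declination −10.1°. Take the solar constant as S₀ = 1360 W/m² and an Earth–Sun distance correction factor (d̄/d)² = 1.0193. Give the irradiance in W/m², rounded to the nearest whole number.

423 W/m²

With φ = 14.6°, δ = -10.1°, H = 68.50°: sin φ sin δ = -0.0442, cos φ cos δ cos H = 0.3492, so cos θ_z = 0.3050.
Top-of-atmosphere irradiance = S₀ (d̄/d)² cos θ_z = 1360 × 1.0193 × 0.3050 = 422.81 W/m².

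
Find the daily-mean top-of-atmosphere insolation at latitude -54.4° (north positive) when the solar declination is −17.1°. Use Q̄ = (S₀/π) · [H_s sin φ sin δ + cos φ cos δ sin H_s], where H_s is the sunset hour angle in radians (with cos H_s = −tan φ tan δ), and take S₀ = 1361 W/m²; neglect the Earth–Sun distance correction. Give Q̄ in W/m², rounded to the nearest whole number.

The sunset hour angle satisfies cos H_s = −tan φ tan δ = -0.4297, giving H_s = 115.45°. In radians, H_s = 2.0150.
H_s sin φ sin δ = 2.0150 × -0.8131 × -0.2940 = 0.4817.
cos φ cos δ sin H_s = 0.5821 × 0.9558 × 0.9030 = 0.5024.
Q̄ = (1361/π) × (0.4817 + 0.5024) = 433.22 × 0.9841 = 426.33 W/m².

426 W/m²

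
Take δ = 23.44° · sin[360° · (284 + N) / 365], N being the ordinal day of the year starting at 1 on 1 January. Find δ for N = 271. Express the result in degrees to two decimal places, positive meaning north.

-3.02°

360 × (284 + 271) / 365 = 547.397°; sin(547.397°) = -0.1287.
δ = 23.44 × -0.1287 = -3.017° ≈ -3.02°.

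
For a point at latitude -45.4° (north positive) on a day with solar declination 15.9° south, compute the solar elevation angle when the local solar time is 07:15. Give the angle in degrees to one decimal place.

Hour angle H = 15° × (7.25 − 12) = -71.25°.
cos θ_z = sin φ sin δ + cos φ cos δ cos H = (-0.7120)(-0.2740) + (0.7022)(0.9617)(0.3214) = 0.4121.
θ_z = arccos(0.4121) = 65.66°, so the elevation is 90° − 65.66° = 24.34°.

24.3°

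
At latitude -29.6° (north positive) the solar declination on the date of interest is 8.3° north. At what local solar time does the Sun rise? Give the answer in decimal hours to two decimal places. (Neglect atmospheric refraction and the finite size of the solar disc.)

6.32 h

−tan φ tan δ = −(-0.5681)(0.1459) = 0.0829; H_s = arccos(0.0829) = 85.24°.
Sunrise is at 12 − H_s/15 = 12 − 5.683 = 6.317 h local solar time.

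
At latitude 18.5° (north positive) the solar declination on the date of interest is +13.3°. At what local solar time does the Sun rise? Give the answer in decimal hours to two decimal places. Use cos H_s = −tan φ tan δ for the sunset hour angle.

The sunset hour angle satisfies cos H_s = −tan φ tan δ = -0.0791, giving H_s = 94.54°.
Sunrise is at 12 − H_s/15 = 12 − 6.303 = 5.697 h local solar time.

5.70 h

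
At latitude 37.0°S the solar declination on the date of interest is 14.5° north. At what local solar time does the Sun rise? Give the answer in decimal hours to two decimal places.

cos H_s = −tan(-37.0°) · tan(14.5°) = 0.1949, so H_s = arccos(0.1949) = 78.76°.
Sunrise is at 12 − H_s/15 = 12 − 5.251 = 6.749 h local solar time.

6.75 h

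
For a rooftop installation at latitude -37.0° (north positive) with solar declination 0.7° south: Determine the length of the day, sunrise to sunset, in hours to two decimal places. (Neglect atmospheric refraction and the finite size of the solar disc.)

12.07 hours

cos H_s = −tan(-37.0°) · tan(-0.7°) = -0.0092, so H_s = arccos(-0.0092) = 90.53°.
Day length = 2 H_s / 15° h⁻¹ = 181.06° / 15 = 12.071 h.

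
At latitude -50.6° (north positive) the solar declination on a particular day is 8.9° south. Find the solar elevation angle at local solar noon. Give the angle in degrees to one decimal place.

At local solar noon the hour angle is zero, so the elevation is 90° − |φ − δ| = 90° − |-50.6° − (-8.9°)| = 90° − 41.7° = 48.3°.

48.3°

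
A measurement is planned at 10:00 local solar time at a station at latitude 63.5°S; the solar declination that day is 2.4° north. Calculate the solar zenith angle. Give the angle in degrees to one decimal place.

69.6°

Hour angle H = 15° × (10 − 12) = -30.00°.
With φ = -63.5°, δ = 2.4°, H = -30.00°: sin φ sin δ = -0.0375, cos φ cos δ cos H = 0.3861, so cos θ_z = 0.3486.
θ_z = arccos(0.3486) = 69.60°.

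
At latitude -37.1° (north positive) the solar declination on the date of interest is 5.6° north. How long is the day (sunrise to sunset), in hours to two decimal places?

11.43 hours

The sunset hour angle satisfies cos H_s = −tan φ tan δ = 0.0742, giving H_s = 85.74°.
Day length = 2 H_s / 15° h⁻¹ = 171.48° / 15 = 11.432 h.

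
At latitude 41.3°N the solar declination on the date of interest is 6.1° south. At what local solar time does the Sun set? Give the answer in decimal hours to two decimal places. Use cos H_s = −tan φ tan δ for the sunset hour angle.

The sunset hour angle satisfies cos H_s = −tan φ tan δ = 0.0939, giving H_s = 84.61°.
Sunset is at 12 + H_s/15 = 12 + 5.641 = 17.641 h local solar time.

17.64 h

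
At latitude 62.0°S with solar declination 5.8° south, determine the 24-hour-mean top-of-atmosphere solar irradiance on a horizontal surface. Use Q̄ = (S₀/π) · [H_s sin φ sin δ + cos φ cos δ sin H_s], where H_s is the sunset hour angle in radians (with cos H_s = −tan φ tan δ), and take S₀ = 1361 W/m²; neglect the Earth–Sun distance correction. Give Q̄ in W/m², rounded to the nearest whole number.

267 W/m²

The sunset hour angle satisfies cos H_s = −tan φ tan δ = -0.1910, giving H_s = 101.01°. In radians, H_s = 1.7630.
H_s sin φ sin δ = 1.7630 × -0.8829 × -0.1011 = 0.1574.
cos φ cos δ sin H_s = 0.4695 × 0.9949 × 0.9816 = 0.4585.
Q̄ = (1361/π) × (0.1574 + 0.4585) = 433.22 × 0.6159 = 266.82 W/m².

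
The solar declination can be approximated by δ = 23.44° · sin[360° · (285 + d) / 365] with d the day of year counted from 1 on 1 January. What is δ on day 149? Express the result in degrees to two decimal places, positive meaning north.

360 × (285 + 149) / 365 = 428.055°; sin(428.055°) = 0.9275.
δ = 23.44 × 0.9275 = 21.741° ≈ +21.74°.

+21.74°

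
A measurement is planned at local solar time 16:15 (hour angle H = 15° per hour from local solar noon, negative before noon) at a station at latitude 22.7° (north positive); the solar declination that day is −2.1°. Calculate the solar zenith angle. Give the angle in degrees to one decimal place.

Hour angle H = 15° × (16.25 − 12) = 63.75°.
cos θ_z = sin φ sin δ + cos φ cos δ cos H = (0.3859)(-0.0366) + (0.9225)(0.9993)(0.4423) = 0.3936.
θ_z = arccos(0.3936) = 66.82°.

66.8°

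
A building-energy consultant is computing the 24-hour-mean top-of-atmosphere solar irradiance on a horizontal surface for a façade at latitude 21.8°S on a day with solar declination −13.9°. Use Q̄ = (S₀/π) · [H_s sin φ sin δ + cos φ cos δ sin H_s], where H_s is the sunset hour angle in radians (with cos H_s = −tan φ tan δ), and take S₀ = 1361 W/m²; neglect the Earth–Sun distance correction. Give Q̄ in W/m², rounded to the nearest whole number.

453 W/m²

−tan φ tan δ = −(-0.4000)(-0.2475) = -0.0990; H_s = arccos(-0.0990) = 95.68°. In radians, H_s = 1.6699.
H_s sin φ sin δ = 1.6699 × -0.3714 × -0.2402 = 0.1490.
cos φ cos δ sin H_s = 0.9285 × 0.9707 × 0.9951 = 0.8969.
Q̄ = (1361/π) × (0.1490 + 0.8969) = 433.22 × 1.0459 = 453.10 W/m².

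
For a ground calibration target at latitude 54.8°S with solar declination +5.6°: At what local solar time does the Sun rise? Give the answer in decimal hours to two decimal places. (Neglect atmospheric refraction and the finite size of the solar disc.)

The sunset hour angle satisfies cos H_s = −tan φ tan δ = 0.1390, giving H_s = 82.01°.
Sunrise is at 12 − H_s/15 = 12 − 5.467 = 6.533 h local solar time.

6.53 h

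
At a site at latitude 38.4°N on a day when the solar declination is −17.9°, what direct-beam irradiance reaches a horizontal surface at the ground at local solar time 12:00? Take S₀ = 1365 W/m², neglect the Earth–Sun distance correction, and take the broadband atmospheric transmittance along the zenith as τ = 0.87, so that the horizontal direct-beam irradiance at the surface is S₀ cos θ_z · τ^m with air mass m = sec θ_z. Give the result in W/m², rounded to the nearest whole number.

589 W/m²

Hour angle H = 15° × (12 − 12) = 0.00°.
With φ = 38.4°, δ = -17.9°, H = 0.00°: sin φ sin δ = -0.1909, cos φ cos δ cos H = 0.7458, so cos θ_z = 0.5549.
Air mass m = 1/cos θ_z = 1/0.5549 = 1.802; τ^m = 0.87^1.802 = 0.7781.
Surface direct beam = 1365 × 0.5549 × 0.7781 = 589.36 W/m².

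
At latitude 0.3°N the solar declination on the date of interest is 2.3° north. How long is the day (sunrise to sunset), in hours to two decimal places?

The sunset hour angle satisfies cos H_s = −tan φ tan δ = -0.0002, giving H_s = 90.01°.
Day length = 2 H_s / 15° h⁻¹ = 180.02° / 15 = 12.001 h.

12.00 hours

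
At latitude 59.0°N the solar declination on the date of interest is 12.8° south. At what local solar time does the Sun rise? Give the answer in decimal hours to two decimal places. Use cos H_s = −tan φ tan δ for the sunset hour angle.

7.48 h

−tan φ tan δ = −(1.6643)(-0.2272) = 0.3781; H_s = arccos(0.3781) = 67.78°.
Sunrise is at 12 − H_s/15 = 12 − 4.519 = 7.481 h local solar time.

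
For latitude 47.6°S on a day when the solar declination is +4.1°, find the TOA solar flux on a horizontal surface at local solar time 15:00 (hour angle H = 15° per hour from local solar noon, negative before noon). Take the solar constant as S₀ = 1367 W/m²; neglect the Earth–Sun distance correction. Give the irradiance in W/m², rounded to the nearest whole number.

578 W/m²

Hour angle H = 15° × (15 − 12) = 45.00°.
With φ = -47.6°, δ = 4.1°, H = 45.00°: sin φ sin δ = -0.0528, cos φ cos δ cos H = 0.4756, so cos θ_z = 0.4228.
Top-of-atmosphere irradiance = S₀ cos θ_z = 1367 × 0.4228 = 577.97 W/m².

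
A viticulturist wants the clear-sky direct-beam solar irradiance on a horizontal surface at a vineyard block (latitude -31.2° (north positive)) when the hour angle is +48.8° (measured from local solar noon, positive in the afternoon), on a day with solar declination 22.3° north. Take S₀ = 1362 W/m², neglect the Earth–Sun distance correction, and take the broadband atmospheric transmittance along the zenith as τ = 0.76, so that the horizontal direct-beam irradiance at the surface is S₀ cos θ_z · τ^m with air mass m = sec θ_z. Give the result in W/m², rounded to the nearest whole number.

190 W/m²

cos θ_z = sin(-31.2°) sin(22.3°) + cos(-31.2°) cos(22.3°) cos(48.80°) = -0.1966 + 0.5213 = 0.3247.
Air mass m = 1/cos θ_z = 1/0.3247 = 3.080; τ^m = 0.76^3.080 = 0.4294.
Surface direct beam = 1362 × 0.3247 × 0.4294 = 189.90 W/m².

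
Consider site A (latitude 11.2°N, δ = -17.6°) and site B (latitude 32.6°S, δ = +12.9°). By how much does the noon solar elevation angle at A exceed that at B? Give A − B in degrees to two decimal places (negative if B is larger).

+16.70°

A: 90° − |11.2 − (-17.6)| = 61.20°.
B: 90° − |-32.6 − (12.9)| = 44.50°.
A − B = 61.20 − 44.50 = 16.70°.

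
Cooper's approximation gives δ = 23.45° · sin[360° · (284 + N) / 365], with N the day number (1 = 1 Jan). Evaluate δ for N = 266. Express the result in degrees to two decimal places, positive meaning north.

360 × (284 + 266) / 365 = 542.466°; sin(542.466°) = -0.0430.
δ = 23.45 × -0.0430 = -1.008° ≈ -1.01°.

-1.01°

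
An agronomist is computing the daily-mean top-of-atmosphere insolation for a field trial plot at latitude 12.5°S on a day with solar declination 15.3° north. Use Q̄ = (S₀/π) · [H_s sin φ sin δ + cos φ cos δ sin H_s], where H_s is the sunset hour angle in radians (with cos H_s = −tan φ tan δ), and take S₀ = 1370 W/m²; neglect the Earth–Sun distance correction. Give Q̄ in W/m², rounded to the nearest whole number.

372 W/m²

cos H_s = −tan(-12.5°) · tan(15.3°) = 0.0606, so H_s = arccos(0.0606) = 86.53°. In radians, H_s = 1.5102.
H_s sin φ sin δ = 1.5102 × -0.2164 × 0.2639 = -0.0862.
cos φ cos δ sin H_s = 0.9763 × 0.9646 × 0.9982 = 0.9400.
Q̄ = (1370/π) × (-0.0862 + 0.9400) = 436.08 × 0.8538 = 372.33 W/m².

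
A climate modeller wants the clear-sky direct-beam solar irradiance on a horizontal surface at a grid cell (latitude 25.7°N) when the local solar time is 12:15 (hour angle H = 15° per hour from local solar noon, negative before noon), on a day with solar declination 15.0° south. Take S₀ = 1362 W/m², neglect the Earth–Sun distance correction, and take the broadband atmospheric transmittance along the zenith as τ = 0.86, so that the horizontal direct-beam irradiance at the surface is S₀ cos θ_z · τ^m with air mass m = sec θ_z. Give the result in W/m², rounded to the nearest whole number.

Hour angle H = 15° × (12.25 − 12) = 3.75°.
With φ = 25.7°, δ = -15.0°, H = 3.75°: sin φ sin δ = -0.1122, cos φ cos δ cos H = 0.8685, so cos θ_z = 0.7563.
Air mass m = 1/cos θ_z = 1/0.7563 = 1.322; τ^m = 0.86^1.322 = 0.8192.
Surface direct beam = 1362 × 0.7563 × 0.8192 = 843.84 W/m².

844 W/m²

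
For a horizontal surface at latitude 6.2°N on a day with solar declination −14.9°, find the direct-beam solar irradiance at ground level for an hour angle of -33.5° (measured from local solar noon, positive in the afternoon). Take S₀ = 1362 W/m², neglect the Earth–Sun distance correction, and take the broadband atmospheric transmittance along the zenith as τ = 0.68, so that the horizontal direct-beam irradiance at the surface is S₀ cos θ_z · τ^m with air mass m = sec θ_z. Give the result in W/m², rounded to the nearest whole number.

640 W/m²

cos θ_z = sin φ sin δ + cos φ cos δ cos H = (0.1080)(-0.2571) + (0.9942)(0.9664)(0.8339) = 0.7734.
Air mass m = 1/cos θ_z = 1/0.7734 = 1.293; τ^m = 0.68^1.293 = 0.6073.
Surface direct beam = 1362 × 0.7734 × 0.6073 = 639.71 W/m².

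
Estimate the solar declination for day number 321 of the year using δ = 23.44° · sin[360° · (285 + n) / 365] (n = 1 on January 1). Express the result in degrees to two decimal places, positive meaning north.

360 × (285 + 321) / 365 = 597.699°; sin(597.699°) = -0.8453.
δ = 23.44 × -0.8453 = -19.814° ≈ -19.81°.

-19.81°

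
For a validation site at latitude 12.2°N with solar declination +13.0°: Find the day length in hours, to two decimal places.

12.38 hours

−tan φ tan δ = −(0.2162)(0.2309) = -0.0499; H_s = arccos(-0.0499) = 92.86°.
Day length = 2 H_s / 15° h⁻¹ = 185.72° / 15 = 12.381 h.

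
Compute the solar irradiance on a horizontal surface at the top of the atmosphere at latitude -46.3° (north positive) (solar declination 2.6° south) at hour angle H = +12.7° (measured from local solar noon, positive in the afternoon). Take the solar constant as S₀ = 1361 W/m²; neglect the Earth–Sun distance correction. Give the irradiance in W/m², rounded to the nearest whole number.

961 W/m²

cos θ_z = sin(-46.3°) sin(-2.6°) + cos(-46.3°) cos(-2.6°) cos(12.70°) = 0.0328 + 0.6733 = 0.7061.
Top-of-atmosphere irradiance = S₀ cos θ_z = 1361 × 0.7061 = 961.00 W/m².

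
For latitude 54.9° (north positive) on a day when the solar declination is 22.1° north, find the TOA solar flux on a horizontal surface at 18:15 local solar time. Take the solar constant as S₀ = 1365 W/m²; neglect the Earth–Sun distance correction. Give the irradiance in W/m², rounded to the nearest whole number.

Hour angle H = 15° × (18.25 − 12) = 93.75°.
cos θ_z = sin(54.9°) sin(22.1°) + cos(54.9°) cos(22.1°) cos(93.75°) = 0.3078 + -0.0348 = 0.2730.
Top-of-atmosphere irradiance = S₀ cos θ_z = 1365 × 0.2730 = 372.65 W/m².

373 W/m²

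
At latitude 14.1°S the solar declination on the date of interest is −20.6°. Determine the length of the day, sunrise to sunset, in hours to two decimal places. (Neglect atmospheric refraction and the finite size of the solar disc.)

The sunset hour angle satisfies cos H_s = −tan φ tan δ = -0.0944, giving H_s = 95.42°.
Day length = 2 H_s / 15° h⁻¹ = 190.84° / 15 = 12.723 h.

12.72 hours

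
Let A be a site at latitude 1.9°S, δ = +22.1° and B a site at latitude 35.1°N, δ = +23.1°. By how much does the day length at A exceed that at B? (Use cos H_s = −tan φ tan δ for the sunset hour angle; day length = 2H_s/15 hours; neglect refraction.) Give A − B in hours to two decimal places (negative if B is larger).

-2.43 h

A: H_s = arccos(−tan -1.9° · tan 22.1°) = 89.23°, so 2H_s/15 = 11.8973 h.
B: H_s = arccos(−tan 35.1° · tan 23.1°) = 107.44°, so 2H_s/15 = 14.3253 h.
A − B = 11.8973 − 14.3253 = -2.4280 h.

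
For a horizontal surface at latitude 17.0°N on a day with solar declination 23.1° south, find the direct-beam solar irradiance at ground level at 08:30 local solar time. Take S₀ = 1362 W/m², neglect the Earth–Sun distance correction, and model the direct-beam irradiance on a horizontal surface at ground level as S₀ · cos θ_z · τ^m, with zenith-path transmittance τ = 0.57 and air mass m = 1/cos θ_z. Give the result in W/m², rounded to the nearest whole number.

Hour angle H = 15° × (8.5 − 12) = -52.50°.
With φ = 17.0°, δ = -23.1°, H = -52.50°: sin φ sin δ = -0.1147, cos φ cos δ cos H = 0.5355, so cos θ_z = 0.4208.
Air mass m = 1/cos θ_z = 1/0.4208 = 2.376; τ^m = 0.57^2.376 = 0.2630.
Surface direct beam = 1362 × 0.4208 × 0.2630 = 150.73 W/m².

151 W/m²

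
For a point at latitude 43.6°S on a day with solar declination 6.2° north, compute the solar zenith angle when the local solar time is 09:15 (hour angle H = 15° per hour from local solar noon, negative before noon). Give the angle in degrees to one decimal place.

Hour angle H = 15° × (9.25 − 12) = -41.25°.
With φ = -43.6°, δ = 6.2°, H = -41.25°: sin φ sin δ = -0.0745, cos φ cos δ cos H = 0.5413, so cos θ_z = 0.4668.
θ_z = arccos(0.4668) = 62.17°.

62.2°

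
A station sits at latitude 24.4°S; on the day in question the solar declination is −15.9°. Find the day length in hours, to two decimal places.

The sunset hour angle satisfies cos H_s = −tan φ tan δ = -0.1292, giving H_s = 97.42°.
Day length = 2 H_s / 15° h⁻¹ = 194.84° / 15 = 12.989 h.

12.99 hours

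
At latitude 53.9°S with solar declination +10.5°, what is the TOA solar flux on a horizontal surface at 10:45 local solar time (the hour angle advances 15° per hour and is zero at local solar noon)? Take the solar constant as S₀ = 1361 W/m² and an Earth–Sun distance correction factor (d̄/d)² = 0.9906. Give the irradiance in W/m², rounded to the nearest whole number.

Hour angle H = 15° × (10.75 − 12) = -18.75°.
With φ = -53.9°, δ = 10.5°, H = -18.75°: sin φ sin δ = -0.1472, cos φ cos δ cos H = 0.5486, so cos θ_z = 0.4014.
Top-of-atmosphere irradiance = S₀ (d̄/d)² cos θ_z = 1361 × 0.9906 × 0.4014 = 541.17 W/m².

541 W/m²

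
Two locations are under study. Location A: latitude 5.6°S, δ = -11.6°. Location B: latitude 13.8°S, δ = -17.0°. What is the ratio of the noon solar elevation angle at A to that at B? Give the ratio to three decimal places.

A: 90° − |-5.6 − (-11.6)| = 84.00°.
B: 90° − |-13.8 − (-17.0)| = 86.80°.
Ratio A/B = 84.0000 / 86.8000 = 0.9677.

0.968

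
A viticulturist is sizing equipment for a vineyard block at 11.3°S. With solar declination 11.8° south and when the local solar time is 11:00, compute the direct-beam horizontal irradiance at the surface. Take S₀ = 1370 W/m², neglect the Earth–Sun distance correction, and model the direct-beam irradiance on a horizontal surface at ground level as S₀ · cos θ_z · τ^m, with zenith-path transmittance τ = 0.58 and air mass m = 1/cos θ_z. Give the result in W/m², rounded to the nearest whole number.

Hour angle H = 15° × (11 − 12) = -15.00°.
cos θ_z = sin(-11.3°) sin(-11.8°) + cos(-11.3°) cos(-11.8°) cos(-15.00°) = 0.0401 + 0.9272 = 0.9673.
Air mass m = 1/cos θ_z = 1/0.9673 = 1.034; τ^m = 0.58^1.034 = 0.5694.
Surface direct beam = 1370 × 0.9673 × 0.5694 = 754.57 W/m².

755 W/m²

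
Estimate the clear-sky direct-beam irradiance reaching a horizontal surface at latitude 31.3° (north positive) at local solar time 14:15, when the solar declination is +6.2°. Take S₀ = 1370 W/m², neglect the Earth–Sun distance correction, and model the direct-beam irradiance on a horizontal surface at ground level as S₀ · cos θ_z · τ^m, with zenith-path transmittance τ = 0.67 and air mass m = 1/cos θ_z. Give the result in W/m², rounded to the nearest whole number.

Hour angle H = 15° × (14.25 − 12) = 33.75°.
With φ = 31.3°, δ = 6.2°, H = 33.75°: sin φ sin δ = 0.0561, cos φ cos δ cos H = 0.7063, so cos θ_z = 0.7624.
Air mass m = 1/cos θ_z = 1/0.7624 = 1.312; τ^m = 0.67^1.312 = 0.5913.
Surface direct beam = 1370 × 0.7624 × 0.5913 = 617.61 W/m².

618 W/m²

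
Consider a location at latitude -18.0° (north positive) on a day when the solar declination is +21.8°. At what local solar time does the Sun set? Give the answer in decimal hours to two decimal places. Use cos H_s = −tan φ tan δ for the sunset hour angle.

17.50 h

The sunset hour angle satisfies cos H_s = −tan φ tan δ = 0.1300, giving H_s = 82.53°.
Sunset is at 12 + H_s/15 = 12 + 5.502 = 17.502 h local solar time.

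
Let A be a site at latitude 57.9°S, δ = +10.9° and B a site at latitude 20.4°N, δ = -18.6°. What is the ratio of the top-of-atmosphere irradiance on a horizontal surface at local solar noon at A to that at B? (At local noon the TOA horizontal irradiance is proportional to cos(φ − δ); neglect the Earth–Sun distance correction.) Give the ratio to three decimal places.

A: cos θ_z = cos(-57.9° − (10.9°)) = 0.3616.
B: cos θ_z = cos(20.4° − (-18.6°)) = 0.7771.
Ratio A/B = 0.3616 / 0.7771 = 0.4653.

0.465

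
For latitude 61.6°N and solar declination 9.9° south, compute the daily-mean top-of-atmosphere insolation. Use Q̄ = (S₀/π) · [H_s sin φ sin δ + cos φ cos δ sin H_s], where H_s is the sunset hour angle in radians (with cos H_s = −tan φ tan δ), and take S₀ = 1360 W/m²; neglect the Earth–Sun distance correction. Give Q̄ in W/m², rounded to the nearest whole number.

The sunset hour angle satisfies cos H_s = −tan φ tan δ = 0.3228, giving H_s = 71.17°. In radians, H_s = 1.2422.
H_s sin φ sin δ = 1.2422 × 0.8796 × -0.1719 = -0.1878.
cos φ cos δ sin H_s = 0.4756 × 0.9851 × 0.9465 = 0.4434.
Q̄ = (1360/π) × (-0.1878 + 0.4434) = 432.90 × 0.2556 = 110.65 W/m².

111 W/m²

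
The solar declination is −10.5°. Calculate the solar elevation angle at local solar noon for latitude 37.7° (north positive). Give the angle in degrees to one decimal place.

At local solar noon the hour angle is zero, so the elevation is 90° − |φ − δ| = 90° − |37.7° − (-10.5°)| = 90° − 48.2° = 41.8°.

41.8°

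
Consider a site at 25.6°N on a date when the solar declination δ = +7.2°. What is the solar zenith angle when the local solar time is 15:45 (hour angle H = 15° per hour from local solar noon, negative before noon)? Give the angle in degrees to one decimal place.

56.5°

Hour angle H = 15° × (15.75 − 12) = 56.25°.
cos θ_z = sin(25.6°) sin(7.2°) + cos(25.6°) cos(7.2°) cos(56.25°) = 0.0542 + 0.4971 = 0.5513.
θ_z = arccos(0.5513) = 56.54°.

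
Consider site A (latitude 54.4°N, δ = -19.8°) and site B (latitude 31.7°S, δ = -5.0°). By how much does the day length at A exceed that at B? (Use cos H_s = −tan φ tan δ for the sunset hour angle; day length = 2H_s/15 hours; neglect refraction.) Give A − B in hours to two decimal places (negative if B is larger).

-4.44 h

A: H_s = arccos(−tan 54.4° · tan -19.8°) = 59.81°, so 2H_s/15 = 7.9747 h.
B: H_s = arccos(−tan -31.7° · tan -5.0°) = 93.10°, so 2H_s/15 = 12.4133 h.
A − B = 7.9747 − 12.4133 = -4.4386 h.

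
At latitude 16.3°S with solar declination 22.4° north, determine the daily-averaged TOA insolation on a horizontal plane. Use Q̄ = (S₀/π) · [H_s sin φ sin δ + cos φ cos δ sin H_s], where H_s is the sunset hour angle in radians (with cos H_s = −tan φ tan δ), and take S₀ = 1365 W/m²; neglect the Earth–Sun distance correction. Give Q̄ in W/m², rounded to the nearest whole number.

315 W/m²

cos H_s = −tan(-16.3°) · tan(22.4°) = 0.1205, so H_s = arccos(0.1205) = 83.08°. In radians, H_s = 1.4500.
H_s sin φ sin δ = 1.4500 × -0.2807 × 0.3811 = -0.1551.
cos φ cos δ sin H_s = 0.9598 × 0.9245 × 0.9927 = 0.8809.
Q̄ = (1365/π) × (-0.1551 + 0.8809) = 434.49 × 0.7258 = 315.35 W/m².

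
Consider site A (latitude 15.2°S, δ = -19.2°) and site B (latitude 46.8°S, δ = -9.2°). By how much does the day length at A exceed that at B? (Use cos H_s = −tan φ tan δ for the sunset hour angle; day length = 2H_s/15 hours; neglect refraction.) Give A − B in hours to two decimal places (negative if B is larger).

-0.60 h

A: H_s = arccos(−tan -15.2° · tan -19.2°) = 95.43°, so 2H_s/15 = 12.7240 h.
B: H_s = arccos(−tan -46.8° · tan -9.2°) = 99.93°, so 2H_s/15 = 13.3240 h.
A − B = 12.7240 − 13.3240 = -0.6000 h.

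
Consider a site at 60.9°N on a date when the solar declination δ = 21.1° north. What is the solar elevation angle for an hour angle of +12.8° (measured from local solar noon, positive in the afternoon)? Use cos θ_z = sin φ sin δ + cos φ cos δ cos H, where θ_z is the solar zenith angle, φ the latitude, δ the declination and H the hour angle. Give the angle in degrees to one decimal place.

49.2°

cos θ_z = sin(60.9°) sin(21.1°) + cos(60.9°) cos(21.1°) cos(12.80°) = 0.3146 + 0.4425 = 0.7571.
θ_z = arccos(0.7571) = 40.79°, so the elevation is 90° − 40.79° = 49.21°.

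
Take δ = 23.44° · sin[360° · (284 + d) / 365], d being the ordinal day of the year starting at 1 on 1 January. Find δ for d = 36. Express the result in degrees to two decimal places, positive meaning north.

360 × (284 + 36) / 365 = 315.616°; sin(315.616°) = -0.6995.
δ = 23.44 × -0.6995 = -16.396° ≈ -16.40°.

-16.40°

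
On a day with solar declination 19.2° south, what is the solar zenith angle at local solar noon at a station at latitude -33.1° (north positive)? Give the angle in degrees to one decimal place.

At local solar noon the hour angle is zero, so the zenith angle is |φ − δ| = |-33.1° − (-19.2°)| = 13.9°.

13.9°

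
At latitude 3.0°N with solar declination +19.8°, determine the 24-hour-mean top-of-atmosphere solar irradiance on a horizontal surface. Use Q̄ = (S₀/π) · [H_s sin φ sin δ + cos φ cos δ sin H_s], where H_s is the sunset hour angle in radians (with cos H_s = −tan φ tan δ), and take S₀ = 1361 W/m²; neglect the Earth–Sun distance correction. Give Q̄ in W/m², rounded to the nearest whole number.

419 W/m²

The sunset hour angle satisfies cos H_s = −tan φ tan δ = -0.0189, giving H_s = 91.08°. In radians, H_s = 1.5896.
H_s sin φ sin δ = 1.5896 × 0.0523 × 0.3387 = 0.0282.
cos φ cos δ sin H_s = 0.9986 × 0.9409 × 0.9998 = 0.9394.
Q̄ = (1361/π) × (0.0282 + 0.9394) = 433.22 × 0.9676 = 419.18 W/m².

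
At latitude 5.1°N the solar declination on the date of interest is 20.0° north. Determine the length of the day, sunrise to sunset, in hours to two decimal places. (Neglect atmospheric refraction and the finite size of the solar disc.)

cos H_s = −tan(5.1°) · tan(20.0°) = -0.0325, so H_s = arccos(-0.0325) = 91.86°.
Day length = 2 H_s / 15° h⁻¹ = 183.72° / 15 = 12.248 h.

12.25 hours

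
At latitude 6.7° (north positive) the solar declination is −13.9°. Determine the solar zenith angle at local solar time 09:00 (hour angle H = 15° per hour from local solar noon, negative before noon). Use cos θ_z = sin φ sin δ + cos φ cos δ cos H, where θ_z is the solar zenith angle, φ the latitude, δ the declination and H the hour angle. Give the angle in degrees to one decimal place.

49.2°

Hour angle H = 15° × (9 − 12) = -45.00°.
cos θ_z = sin(6.7°) sin(-13.9°) + cos(6.7°) cos(-13.9°) cos(-45.00°) = -0.0280 + 0.6817 = 0.6537.
θ_z = arccos(0.6537) = 49.18°.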